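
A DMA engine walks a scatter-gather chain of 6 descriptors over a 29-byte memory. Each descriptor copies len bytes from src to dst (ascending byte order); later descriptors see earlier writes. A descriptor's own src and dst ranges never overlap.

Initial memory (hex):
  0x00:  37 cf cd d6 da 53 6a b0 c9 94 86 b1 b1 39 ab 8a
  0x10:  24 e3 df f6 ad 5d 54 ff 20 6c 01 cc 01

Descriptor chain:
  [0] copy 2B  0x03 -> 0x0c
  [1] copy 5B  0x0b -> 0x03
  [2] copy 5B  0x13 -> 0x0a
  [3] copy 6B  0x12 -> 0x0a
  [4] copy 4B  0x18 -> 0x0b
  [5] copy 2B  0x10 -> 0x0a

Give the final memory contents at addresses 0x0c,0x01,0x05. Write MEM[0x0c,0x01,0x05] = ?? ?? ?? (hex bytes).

MEM[0x0c,0x01,0x05] = 6c cf da

D0: mem[0x0c..0x0d] <- [d6 da]
D1: mem[0x03..0x07] <- [b1 d6 da ab 8a]
D2: mem[0x0a..0x0e] <- [f6 ad 5d 54 ff]
D3: mem[0x0a..0x0f] <- [df f6 ad 5d 54 ff]
D4: mem[0x0b..0x0e] <- [20 6c 01 cc]
D5: mem[0x0a..0x0b] <- [24 e3]
query mem[0x0c]=0x6c, mem[0x01]=0xcf, mem[0x05]=0xda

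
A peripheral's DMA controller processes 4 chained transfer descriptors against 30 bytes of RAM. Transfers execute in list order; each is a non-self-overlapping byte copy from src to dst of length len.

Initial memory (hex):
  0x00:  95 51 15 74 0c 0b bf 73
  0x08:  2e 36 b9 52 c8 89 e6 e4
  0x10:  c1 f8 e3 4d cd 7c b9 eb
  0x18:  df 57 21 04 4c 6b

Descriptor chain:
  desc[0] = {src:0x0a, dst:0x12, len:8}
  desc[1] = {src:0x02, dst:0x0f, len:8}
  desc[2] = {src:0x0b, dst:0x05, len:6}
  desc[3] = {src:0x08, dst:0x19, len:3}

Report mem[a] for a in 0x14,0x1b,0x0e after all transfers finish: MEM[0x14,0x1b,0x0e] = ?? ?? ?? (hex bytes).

#0 dst[0x12+8] := {0xb9,0x52,0xc8,0x89,0xe6,0xe4,0xc1,0xf8}
#1 dst[0x0f+8] := {0x15,0x74,0x0c,0x0b,0xbf,0x73,0x2e,0x36}
#2 dst[0x05+6] := {0x52,0xc8,0x89,0xe6,0x15,0x74}
#3 dst[0x19+3] := {0xe6,0x15,0x74}
query mem[0x14]=0x73, mem[0x1b]=0x74, mem[0x0e]=0xe6

MEM[0x14,0x1b,0x0e] = 73 74 e6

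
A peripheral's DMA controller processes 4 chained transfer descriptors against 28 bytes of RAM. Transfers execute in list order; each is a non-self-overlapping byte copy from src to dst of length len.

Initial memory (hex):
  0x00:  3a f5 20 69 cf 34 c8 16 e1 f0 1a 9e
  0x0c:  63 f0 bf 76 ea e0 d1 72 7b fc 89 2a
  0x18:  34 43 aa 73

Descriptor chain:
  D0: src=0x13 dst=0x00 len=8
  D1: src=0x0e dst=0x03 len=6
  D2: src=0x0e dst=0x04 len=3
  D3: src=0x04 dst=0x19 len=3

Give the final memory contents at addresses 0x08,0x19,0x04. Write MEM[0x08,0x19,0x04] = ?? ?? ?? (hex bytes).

MEM[0x08,0x19,0x04] = 72 bf bf

D0: mem[0x00..0x07] <- [72 7b fc 89 2a 34 43 aa]
D1: mem[0x03..0x08] <- [bf 76 ea e0 d1 72]
D2: mem[0x04..0x06] <- [bf 76 ea]
D3: mem[0x19..0x1b] <- [bf 76 ea]
query mem[0x08]=0x72, mem[0x19]=0xbf, mem[0x04]=0xbf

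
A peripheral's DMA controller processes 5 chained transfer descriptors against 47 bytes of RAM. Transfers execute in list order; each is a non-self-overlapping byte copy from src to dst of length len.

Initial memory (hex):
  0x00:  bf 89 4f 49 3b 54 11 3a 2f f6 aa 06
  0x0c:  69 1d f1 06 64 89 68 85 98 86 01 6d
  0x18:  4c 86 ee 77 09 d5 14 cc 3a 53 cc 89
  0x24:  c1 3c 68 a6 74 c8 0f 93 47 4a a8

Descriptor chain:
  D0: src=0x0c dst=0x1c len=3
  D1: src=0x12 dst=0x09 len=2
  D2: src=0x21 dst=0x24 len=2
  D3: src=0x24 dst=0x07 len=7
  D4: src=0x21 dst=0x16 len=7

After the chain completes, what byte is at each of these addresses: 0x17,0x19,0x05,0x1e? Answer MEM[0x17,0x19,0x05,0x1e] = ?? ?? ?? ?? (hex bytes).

MEM[0x17,0x19,0x05,0x1e] = cc 53 54 f1

[0] 0x0c->0x1c len=3 : 69 1d f1
[1] 0x12->0x09 len=2 : 68 85
[2] 0x21->0x24 len=2 : 53 cc
[3] 0x24->0x07 len=7 : 53 cc 68 a6 74 c8 0f
[4] 0x21->0x16 len=7 : 53 cc 89 53 cc 68 a6
query mem[0x17]=0xcc, mem[0x19]=0x53, mem[0x05]=0x54, mem[0x1e]=0xf1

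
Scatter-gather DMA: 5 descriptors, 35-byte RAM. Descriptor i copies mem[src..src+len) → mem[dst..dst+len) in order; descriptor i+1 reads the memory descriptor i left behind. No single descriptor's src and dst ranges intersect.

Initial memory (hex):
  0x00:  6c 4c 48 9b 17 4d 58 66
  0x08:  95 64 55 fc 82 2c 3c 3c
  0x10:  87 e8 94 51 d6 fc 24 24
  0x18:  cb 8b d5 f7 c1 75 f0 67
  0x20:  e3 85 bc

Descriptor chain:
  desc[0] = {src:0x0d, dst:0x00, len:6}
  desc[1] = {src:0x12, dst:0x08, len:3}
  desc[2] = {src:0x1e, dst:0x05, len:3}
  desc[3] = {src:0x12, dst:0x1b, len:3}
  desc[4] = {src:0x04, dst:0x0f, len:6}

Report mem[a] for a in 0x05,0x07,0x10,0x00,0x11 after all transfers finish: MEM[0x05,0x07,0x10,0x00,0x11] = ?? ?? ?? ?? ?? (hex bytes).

  after D0: wrote 6B at 0x00 = 2c3c3c87e894
  after D1: wrote 3B at 0x08 = 9451d6
  after D2: wrote 3B at 0x05 = f067e3
  after D3: wrote 3B at 0x1b = 9451d6
  after D4: wrote 6B at 0x0f = e8f067e39451
query mem[0x05]=0xf0, mem[0x07]=0xe3, mem[0x10]=0xf0, mem[0x00]=0x2c, mem[0x11]=0x67

MEM[0x05,0x07,0x10,0x00,0x11] = f0 e3 f0 2c 67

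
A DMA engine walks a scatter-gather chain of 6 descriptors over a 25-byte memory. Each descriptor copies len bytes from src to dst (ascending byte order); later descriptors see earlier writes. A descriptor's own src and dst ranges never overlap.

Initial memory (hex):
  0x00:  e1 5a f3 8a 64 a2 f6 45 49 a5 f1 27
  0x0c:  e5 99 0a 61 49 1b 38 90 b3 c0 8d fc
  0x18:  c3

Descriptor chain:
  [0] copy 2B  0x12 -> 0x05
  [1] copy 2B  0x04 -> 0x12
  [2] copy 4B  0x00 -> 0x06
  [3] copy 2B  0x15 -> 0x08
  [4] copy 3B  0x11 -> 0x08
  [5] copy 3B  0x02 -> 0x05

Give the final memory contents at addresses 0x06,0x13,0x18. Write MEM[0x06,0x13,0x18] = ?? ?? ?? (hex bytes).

MEM[0x06,0x13,0x18] = 8a 38 c3

[0] 0x12->0x05 len=2 : 38 90
[1] 0x04->0x12 len=2 : 64 38
[2] 0x00->0x06 len=4 : e1 5a f3 8a
[3] 0x15->0x08 len=2 : c0 8d
[4] 0x11->0x08 len=3 : 1b 64 38
[5] 0x02->0x05 len=3 : f3 8a 64
query mem[0x06]=0x8a, mem[0x13]=0x38, mem[0x18]=0xc3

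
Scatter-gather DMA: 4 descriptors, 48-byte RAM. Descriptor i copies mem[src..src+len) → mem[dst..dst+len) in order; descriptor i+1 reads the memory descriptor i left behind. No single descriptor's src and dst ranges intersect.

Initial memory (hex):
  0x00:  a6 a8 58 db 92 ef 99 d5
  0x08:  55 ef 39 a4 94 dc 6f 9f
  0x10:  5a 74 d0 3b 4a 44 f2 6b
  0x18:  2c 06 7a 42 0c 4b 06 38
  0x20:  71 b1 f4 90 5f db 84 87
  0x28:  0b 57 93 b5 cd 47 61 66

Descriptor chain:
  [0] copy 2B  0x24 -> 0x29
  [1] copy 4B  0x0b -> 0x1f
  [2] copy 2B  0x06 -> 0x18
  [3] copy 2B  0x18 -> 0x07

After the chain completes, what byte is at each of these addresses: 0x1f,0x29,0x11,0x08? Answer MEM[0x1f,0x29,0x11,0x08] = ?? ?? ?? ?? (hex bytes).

MEM[0x1f,0x29,0x11,0x08] = a4 5f 74 d5

#0 dst[0x29+2] := {0x5f,0xdb}
#1 dst[0x1f+4] := {0xa4,0x94,0xdc,0x6f}
#2 dst[0x18+2] := {0x99,0xd5}
#3 dst[0x07+2] := {0x99,0xd5}
query mem[0x1f]=0xa4, mem[0x29]=0x5f, mem[0x11]=0x74, mem[0x08]=0xd5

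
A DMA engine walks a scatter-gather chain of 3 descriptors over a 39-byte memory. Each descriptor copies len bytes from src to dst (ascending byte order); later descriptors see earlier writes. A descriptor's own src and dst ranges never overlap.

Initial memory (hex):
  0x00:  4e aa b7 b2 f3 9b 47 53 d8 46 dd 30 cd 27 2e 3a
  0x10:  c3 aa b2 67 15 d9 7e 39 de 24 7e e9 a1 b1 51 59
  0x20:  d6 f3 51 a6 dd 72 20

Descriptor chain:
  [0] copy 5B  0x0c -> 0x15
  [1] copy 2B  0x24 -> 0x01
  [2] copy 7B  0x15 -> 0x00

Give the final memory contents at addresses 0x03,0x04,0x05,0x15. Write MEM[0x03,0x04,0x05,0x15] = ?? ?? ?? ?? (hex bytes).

MEM[0x03,0x04,0x05,0x15] = 3a c3 7e cd

D0: mem[0x15..0x19] <- [cd 27 2e 3a c3]
D1: mem[0x01..0x02] <- [dd 72]
D2: mem[0x00..0x06] <- [cd 27 2e 3a c3 7e e9]
query mem[0x03]=0x3a, mem[0x04]=0xc3, mem[0x05]=0x7e, mem[0x15]=0xcd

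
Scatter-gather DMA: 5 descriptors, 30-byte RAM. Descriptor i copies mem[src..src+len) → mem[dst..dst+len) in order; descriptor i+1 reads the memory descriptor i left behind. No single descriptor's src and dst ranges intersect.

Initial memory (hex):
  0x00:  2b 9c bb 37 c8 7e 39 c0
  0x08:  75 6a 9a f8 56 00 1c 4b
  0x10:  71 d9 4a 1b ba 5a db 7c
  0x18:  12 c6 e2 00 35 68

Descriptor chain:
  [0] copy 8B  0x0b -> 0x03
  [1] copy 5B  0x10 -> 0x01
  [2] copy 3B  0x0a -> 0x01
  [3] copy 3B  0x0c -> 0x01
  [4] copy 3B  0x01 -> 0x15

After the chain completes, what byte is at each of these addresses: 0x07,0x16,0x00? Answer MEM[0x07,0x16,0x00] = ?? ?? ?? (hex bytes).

MEM[0x07,0x16,0x00] = 4b 00 2b

[0] 0x0b->0x03 len=8 : f8 56 00 1c 4b 71 d9 4a
[1] 0x10->0x01 len=5 : 71 d9 4a 1b ba
[2] 0x0a->0x01 len=3 : 4a f8 56
[3] 0x0c->0x01 len=3 : 56 00 1c
[4] 0x01->0x15 len=3 : 56 00 1c
query mem[0x07]=0x4b, mem[0x16]=0x00, mem[0x00]=0x2b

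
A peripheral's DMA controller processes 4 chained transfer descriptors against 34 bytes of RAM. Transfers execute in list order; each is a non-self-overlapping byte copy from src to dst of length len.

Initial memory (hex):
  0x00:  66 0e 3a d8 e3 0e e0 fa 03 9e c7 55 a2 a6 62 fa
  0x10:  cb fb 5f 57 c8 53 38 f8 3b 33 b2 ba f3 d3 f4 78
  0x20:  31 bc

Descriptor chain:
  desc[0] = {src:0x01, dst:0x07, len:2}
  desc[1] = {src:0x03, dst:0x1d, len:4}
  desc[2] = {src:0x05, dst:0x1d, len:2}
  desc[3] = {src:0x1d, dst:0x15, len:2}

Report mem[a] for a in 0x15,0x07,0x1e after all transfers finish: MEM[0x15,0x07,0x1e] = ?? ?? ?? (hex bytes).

MEM[0x15,0x07,0x1e] = 0e 0e e0

D0: mem[0x07..0x08] <- [0e 3a]
D1: mem[0x1d..0x20] <- [d8 e3 0e e0]
D2: mem[0x1d..0x1e] <- [0e e0]
D3: mem[0x15..0x16] <- [0e e0]
query mem[0x15]=0x0e, mem[0x07]=0x0e, mem[0x1e]=0xe0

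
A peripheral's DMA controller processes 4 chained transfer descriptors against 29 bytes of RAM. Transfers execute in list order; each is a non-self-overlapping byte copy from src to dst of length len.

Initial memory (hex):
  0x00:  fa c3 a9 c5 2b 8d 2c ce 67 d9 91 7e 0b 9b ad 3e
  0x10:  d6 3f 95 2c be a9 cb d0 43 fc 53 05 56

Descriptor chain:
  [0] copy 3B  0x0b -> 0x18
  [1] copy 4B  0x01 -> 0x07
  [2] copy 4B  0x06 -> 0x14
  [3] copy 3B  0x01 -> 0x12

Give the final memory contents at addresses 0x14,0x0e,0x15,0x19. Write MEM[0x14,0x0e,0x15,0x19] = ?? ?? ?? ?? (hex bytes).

  after D0: wrote 3B at 0x18 = 7e0b9b
  after D1: wrote 4B at 0x07 = c3a9c52b
  after D2: wrote 4B at 0x14 = 2cc3a9c5
  after D3: wrote 3B at 0x12 = c3a9c5
query mem[0x14]=0xc5, mem[0x0e]=0xad, mem[0x15]=0xc3, mem[0x19]=0x0b

MEM[0x14,0x0e,0x15,0x19] = c5 ad c3 0b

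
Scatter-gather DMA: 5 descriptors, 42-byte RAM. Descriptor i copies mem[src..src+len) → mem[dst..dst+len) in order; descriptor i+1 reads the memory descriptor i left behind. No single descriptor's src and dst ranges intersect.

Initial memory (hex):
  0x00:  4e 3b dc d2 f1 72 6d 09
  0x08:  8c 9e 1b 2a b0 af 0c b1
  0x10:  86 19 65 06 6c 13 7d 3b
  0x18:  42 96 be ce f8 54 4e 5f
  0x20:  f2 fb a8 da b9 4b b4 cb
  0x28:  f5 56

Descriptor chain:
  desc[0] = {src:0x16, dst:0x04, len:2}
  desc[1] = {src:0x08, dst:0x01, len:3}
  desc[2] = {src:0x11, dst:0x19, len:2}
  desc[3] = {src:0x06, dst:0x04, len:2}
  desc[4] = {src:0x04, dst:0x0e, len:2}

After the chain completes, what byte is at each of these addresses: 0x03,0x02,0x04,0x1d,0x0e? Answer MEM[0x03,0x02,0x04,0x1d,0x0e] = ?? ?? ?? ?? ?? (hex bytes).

[0] 0x16->0x04 len=2 : 7d 3b
[1] 0x08->0x01 len=3 : 8c 9e 1b
[2] 0x11->0x19 len=2 : 19 65
[3] 0x06->0x04 len=2 : 6d 09
[4] 0x04->0x0e len=2 : 6d 09
query mem[0x03]=0x1b, mem[0x02]=0x9e, mem[0x04]=0x6d, mem[0x1d]=0x54, mem[0x0e]=0x6d

MEM[0x03,0x02,0x04,0x1d,0x0e] = 1b 9e 6d 54 6d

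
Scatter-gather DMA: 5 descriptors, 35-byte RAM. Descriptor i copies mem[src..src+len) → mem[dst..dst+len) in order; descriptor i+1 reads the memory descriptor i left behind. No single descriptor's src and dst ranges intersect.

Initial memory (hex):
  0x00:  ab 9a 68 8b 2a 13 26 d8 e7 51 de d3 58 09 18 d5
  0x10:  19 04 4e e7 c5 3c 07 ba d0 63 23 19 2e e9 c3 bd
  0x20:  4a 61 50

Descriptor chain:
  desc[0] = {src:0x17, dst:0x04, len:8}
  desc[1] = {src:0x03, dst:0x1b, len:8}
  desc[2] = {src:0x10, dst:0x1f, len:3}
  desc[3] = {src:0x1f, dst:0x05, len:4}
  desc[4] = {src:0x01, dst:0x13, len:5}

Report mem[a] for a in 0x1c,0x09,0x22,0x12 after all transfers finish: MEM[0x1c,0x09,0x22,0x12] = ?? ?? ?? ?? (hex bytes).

[0] 0x17->0x04 len=8 : ba d0 63 23 19 2e e9 c3
[1] 0x03->0x1b len=8 : 8b ba d0 63 23 19 2e e9
[2] 0x10->0x1f len=3 : 19 04 4e
[3] 0x1f->0x05 len=4 : 19 04 4e e9
[4] 0x01->0x13 len=5 : 9a 68 8b ba 19
query mem[0x1c]=0xba, mem[0x09]=0x2e, mem[0x22]=0xe9, mem[0x12]=0x4e

MEM[0x1c,0x09,0x22,0x12] = ba 2e e9 4e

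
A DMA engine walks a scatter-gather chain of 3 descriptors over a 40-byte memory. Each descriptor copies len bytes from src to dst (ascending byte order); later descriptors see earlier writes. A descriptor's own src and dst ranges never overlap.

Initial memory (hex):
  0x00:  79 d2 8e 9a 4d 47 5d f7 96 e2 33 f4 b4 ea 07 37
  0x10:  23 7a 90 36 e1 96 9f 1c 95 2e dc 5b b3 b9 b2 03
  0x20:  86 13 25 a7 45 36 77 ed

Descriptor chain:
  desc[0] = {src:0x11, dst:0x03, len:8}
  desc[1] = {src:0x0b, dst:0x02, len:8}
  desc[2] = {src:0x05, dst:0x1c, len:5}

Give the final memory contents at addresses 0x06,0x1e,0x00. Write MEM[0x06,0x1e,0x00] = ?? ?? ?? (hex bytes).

#0 dst[0x03+8] := {0x7a,0x90,0x36,0xe1,0x96,0x9f,0x1c,0x95}
#1 dst[0x02+8] := {0xf4,0xb4,0xea,0x07,0x37,0x23,0x7a,0x90}
#2 dst[0x1c+5] := {0x07,0x37,0x23,0x7a,0x90}
query mem[0x06]=0x37, mem[0x1e]=0x23, mem[0x00]=0x79

MEM[0x06,0x1e,0x00] = 37 23 79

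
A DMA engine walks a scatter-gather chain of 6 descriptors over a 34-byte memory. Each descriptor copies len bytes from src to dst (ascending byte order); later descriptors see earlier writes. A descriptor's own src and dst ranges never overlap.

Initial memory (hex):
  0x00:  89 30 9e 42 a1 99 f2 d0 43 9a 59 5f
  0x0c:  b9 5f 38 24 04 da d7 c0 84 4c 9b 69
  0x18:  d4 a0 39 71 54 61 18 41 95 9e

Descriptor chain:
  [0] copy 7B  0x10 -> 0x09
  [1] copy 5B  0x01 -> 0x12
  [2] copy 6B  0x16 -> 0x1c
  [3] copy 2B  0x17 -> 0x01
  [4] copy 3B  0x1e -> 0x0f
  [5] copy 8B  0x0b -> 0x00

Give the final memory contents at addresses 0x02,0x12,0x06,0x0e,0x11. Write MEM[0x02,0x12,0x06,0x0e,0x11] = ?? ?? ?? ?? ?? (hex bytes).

[0] 0x10->0x09 len=7 : 04 da d7 c0 84 4c 9b
[1] 0x01->0x12 len=5 : 30 9e 42 a1 99
[2] 0x16->0x1c len=6 : 99 69 d4 a0 39 71
[3] 0x17->0x01 len=2 : 69 d4
[4] 0x1e->0x0f len=3 : d4 a0 39
[5] 0x0b->0x00 len=8 : d7 c0 84 4c d4 a0 39 30
query mem[0x02]=0x84, mem[0x12]=0x30, mem[0x06]=0x39, mem[0x0e]=0x4c, mem[0x11]=0x39

MEM[0x02,0x12,0x06,0x0e,0x11] = 84 30 39 4c 39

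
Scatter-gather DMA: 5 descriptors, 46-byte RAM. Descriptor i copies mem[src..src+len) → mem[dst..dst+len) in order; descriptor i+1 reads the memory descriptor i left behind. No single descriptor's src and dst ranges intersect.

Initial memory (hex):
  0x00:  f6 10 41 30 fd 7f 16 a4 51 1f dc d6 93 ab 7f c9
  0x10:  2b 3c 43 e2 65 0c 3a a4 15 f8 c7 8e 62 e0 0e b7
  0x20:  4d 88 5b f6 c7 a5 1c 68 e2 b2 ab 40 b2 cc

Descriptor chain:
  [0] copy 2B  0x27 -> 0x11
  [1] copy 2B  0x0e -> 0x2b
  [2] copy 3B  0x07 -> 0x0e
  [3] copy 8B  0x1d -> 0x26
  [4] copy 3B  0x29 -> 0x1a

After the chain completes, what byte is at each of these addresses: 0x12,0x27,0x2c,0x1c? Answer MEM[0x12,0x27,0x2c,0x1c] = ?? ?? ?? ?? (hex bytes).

MEM[0x12,0x27,0x2c,0x1c] = e2 0e f6 5b

  after D0: wrote 2B at 0x11 = 68e2
  after D1: wrote 2B at 0x2b = 7fc9
  after D2: wrote 3B at 0x0e = a4511f
  after D3: wrote 8B at 0x26 = e00eb74d885bf6c7
  after D4: wrote 3B at 0x1a = 4d885b
query mem[0x12]=0xe2, mem[0x27]=0x0e, mem[0x2c]=0xf6, mem[0x1c]=0x5b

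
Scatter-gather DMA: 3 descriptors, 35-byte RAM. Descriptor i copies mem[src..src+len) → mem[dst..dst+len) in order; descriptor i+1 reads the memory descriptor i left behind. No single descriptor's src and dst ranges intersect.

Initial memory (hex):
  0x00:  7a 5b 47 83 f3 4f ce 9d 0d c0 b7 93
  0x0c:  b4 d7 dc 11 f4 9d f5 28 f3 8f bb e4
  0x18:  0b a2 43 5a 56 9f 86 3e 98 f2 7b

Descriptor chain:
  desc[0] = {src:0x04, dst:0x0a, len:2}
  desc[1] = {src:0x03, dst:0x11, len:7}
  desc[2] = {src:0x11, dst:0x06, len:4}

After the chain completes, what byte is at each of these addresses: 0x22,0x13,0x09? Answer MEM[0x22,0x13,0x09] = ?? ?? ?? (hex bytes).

  after D0: wrote 2B at 0x0a = f34f
  after D1: wrote 7B at 0x11 = 83f34fce9d0dc0
  after D2: wrote 4B at 0x06 = 83f34fce
query mem[0x22]=0x7b, mem[0x13]=0x4f, mem[0x09]=0xce

MEM[0x22,0x13,0x09] = 7b 4f ce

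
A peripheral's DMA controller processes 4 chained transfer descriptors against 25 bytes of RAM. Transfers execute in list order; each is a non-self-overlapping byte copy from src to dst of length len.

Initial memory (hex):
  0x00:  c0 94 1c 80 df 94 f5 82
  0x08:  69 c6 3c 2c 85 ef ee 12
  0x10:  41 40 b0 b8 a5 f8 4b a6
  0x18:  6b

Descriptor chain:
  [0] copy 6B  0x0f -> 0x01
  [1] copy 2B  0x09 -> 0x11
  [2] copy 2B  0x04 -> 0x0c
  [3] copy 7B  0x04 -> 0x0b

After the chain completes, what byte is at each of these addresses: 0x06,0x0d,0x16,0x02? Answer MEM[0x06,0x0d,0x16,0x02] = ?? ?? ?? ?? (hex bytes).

MEM[0x06,0x0d,0x16,0x02] = a5 a5 4b 41

[0] 0x0f->0x01 len=6 : 12 41 40 b0 b8 a5
[1] 0x09->0x11 len=2 : c6 3c
[2] 0x04->0x0c len=2 : b0 b8
[3] 0x04->0x0b len=7 : b0 b8 a5 82 69 c6 3c
query mem[0x06]=0xa5, mem[0x0d]=0xa5, mem[0x16]=0x4b, mem[0x02]=0x41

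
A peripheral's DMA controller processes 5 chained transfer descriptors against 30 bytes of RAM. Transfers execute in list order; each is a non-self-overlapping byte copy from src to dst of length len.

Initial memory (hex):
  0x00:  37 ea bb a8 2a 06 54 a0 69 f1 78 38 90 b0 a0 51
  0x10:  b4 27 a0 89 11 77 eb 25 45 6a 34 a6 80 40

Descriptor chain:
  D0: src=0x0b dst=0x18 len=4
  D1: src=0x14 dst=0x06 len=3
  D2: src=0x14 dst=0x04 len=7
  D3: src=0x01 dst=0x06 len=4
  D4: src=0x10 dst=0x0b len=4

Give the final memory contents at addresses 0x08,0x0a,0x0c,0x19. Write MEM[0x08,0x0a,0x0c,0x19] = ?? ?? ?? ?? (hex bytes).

D0: mem[0x18..0x1b] <- [38 90 b0 a0]
D1: mem[0x06..0x08] <- [11 77 eb]
D2: mem[0x04..0x0a] <- [11 77 eb 25 38 90 b0]
D3: mem[0x06..0x09] <- [ea bb a8 11]
D4: mem[0x0b..0x0e] <- [b4 27 a0 89]
query mem[0x08]=0xa8, mem[0x0a]=0xb0, mem[0x0c]=0x27, mem[0x19]=0x90

MEM[0x08,0x0a,0x0c,0x19] = a8 b0 27 90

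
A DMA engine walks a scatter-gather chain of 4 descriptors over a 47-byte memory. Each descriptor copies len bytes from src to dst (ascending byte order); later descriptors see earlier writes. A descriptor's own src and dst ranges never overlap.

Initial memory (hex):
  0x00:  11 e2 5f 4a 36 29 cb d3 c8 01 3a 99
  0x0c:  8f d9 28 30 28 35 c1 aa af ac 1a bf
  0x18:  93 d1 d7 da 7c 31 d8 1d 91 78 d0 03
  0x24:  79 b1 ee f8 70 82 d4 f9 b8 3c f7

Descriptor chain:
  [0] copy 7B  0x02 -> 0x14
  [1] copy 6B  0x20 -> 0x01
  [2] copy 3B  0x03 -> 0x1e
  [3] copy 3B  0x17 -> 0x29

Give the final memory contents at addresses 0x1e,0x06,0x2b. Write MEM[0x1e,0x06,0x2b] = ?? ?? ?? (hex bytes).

  after D0: wrote 7B at 0x14 = 5f4a3629cbd3c8
  after D1: wrote 6B at 0x01 = 9178d00379b1
  after D2: wrote 3B at 0x1e = d00379
  after D3: wrote 3B at 0x29 = 29cbd3
query mem[0x1e]=0xd0, mem[0x06]=0xb1, mem[0x2b]=0xd3

MEM[0x1e,0x06,0x2b] = d0 b1 d3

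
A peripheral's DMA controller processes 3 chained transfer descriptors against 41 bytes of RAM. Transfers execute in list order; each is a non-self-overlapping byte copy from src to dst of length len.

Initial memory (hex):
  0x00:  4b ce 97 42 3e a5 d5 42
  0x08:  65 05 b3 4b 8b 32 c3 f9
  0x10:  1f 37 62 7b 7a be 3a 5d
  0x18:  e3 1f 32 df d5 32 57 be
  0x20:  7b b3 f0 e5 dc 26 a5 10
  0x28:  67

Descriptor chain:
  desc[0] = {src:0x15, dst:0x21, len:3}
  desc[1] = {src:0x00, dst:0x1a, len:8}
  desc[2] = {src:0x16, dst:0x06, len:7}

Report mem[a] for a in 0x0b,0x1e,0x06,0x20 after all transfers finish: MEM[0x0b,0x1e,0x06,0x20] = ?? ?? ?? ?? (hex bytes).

MEM[0x0b,0x1e,0x06,0x20] = ce 3e 3a d5

D0: mem[0x21..0x23] <- [be 3a 5d]
D1: mem[0x1a..0x21] <- [4b ce 97 42 3e a5 d5 42]
D2: mem[0x06..0x0c] <- [3a 5d e3 1f 4b ce 97]
query mem[0x0b]=0xce, mem[0x1e]=0x3e, mem[0x06]=0x3a, mem[0x20]=0xd5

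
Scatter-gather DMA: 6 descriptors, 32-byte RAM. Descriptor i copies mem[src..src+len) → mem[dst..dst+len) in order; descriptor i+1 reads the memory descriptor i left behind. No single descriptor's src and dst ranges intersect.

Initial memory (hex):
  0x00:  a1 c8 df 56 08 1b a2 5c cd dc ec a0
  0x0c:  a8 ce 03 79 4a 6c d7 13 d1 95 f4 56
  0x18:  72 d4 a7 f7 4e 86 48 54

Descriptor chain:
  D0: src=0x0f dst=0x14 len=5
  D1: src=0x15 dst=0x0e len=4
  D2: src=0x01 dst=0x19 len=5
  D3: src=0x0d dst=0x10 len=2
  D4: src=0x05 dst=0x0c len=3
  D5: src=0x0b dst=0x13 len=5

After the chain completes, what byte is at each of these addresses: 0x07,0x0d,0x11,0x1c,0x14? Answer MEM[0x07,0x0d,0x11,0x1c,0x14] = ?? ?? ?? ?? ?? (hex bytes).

#0 dst[0x14+5] := {0x79,0x4a,0x6c,0xd7,0x13}
#1 dst[0x0e+4] := {0x4a,0x6c,0xd7,0x13}
#2 dst[0x19+5] := {0xc8,0xdf,0x56,0x08,0x1b}
#3 dst[0x10+2] := {0xce,0x4a}
#4 dst[0x0c+3] := {0x1b,0xa2,0x5c}
#5 dst[0x13+5] := {0xa0,0x1b,0xa2,0x5c,0x6c}
query mem[0x07]=0x5c, mem[0x0d]=0xa2, mem[0x11]=0x4a, mem[0x1c]=0x08, mem[0x14]=0x1b

MEM[0x07,0x0d,0x11,0x1c,0x14] = 5c a2 4a 08 1b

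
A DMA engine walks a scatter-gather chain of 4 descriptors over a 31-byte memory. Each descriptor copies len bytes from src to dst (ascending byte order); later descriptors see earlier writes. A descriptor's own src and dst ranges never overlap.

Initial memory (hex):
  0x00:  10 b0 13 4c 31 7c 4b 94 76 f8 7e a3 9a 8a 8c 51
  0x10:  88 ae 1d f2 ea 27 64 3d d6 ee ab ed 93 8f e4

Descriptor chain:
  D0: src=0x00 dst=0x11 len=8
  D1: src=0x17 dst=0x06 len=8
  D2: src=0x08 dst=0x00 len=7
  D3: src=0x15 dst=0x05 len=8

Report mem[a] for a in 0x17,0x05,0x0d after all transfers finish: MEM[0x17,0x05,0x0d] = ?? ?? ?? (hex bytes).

MEM[0x17,0x05,0x0d] = 4b 31 e4

D0: mem[0x11..0x18] <- [10 b0 13 4c 31 7c 4b 94]
D1: mem[0x06..0x0d] <- [4b 94 ee ab ed 93 8f e4]
D2: mem[0x00..0x06] <- [ee ab ed 93 8f e4 8c]
D3: mem[0x05..0x0c] <- [31 7c 4b 94 ee ab ed 93]
query mem[0x17]=0x4b, mem[0x05]=0x31, mem[0x0d]=0xe4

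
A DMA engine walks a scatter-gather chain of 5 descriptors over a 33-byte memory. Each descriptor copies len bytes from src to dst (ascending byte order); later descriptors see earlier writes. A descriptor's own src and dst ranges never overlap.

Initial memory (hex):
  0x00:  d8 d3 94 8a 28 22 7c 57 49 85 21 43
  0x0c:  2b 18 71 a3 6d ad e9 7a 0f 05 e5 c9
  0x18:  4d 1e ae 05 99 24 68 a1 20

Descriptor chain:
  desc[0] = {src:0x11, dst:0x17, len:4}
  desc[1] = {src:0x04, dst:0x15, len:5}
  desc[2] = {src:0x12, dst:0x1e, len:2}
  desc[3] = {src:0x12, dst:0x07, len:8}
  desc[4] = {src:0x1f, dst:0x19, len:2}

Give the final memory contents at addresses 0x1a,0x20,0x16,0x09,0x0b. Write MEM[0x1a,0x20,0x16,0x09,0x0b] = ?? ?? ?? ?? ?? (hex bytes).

MEM[0x1a,0x20,0x16,0x09,0x0b] = 20 20 22 0f 22

  after D0: wrote 4B at 0x17 = ade97a0f
  after D1: wrote 5B at 0x15 = 28227c5749
  after D2: wrote 2B at 0x1e = e97a
  after D3: wrote 8B at 0x07 = e97a0f28227c5749
  after D4: wrote 2B at 0x19 = 7a20
query mem[0x1a]=0x20, mem[0x20]=0x20, mem[0x16]=0x22, mem[0x09]=0x0f, mem[0x0b]=0x22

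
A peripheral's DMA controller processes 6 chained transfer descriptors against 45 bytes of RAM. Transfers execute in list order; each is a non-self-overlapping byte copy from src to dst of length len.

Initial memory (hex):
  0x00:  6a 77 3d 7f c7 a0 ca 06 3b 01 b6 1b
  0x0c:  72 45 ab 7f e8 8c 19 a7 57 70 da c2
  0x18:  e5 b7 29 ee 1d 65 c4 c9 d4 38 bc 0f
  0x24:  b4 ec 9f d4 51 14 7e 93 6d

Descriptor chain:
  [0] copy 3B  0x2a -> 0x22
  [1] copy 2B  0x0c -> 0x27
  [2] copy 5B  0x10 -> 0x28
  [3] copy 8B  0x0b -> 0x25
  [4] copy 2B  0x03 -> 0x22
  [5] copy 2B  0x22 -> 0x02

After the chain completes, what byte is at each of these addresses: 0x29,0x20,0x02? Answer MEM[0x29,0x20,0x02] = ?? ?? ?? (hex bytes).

[0] 0x2a->0x22 len=3 : 7e 93 6d
[1] 0x0c->0x27 len=2 : 72 45
[2] 0x10->0x28 len=5 : e8 8c 19 a7 57
[3] 0x0b->0x25 len=8 : 1b 72 45 ab 7f e8 8c 19
[4] 0x03->0x22 len=2 : 7f c7
[5] 0x22->0x02 len=2 : 7f c7
query mem[0x29]=0x7f, mem[0x20]=0xd4, mem[0x02]=0x7f

MEM[0x29,0x20,0x02] = 7f d4 7f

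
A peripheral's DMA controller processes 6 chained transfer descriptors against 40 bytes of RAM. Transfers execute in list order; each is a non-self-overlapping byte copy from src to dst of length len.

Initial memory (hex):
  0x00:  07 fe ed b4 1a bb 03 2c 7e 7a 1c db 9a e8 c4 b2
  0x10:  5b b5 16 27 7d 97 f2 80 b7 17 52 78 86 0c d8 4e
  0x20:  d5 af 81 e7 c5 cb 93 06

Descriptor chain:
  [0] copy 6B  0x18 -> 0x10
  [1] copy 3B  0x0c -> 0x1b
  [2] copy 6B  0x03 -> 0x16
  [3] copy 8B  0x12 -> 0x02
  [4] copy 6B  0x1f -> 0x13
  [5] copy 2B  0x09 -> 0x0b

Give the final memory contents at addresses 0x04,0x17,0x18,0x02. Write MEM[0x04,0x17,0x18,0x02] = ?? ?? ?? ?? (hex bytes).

MEM[0x04,0x17,0x18,0x02] = 86 e7 c5 52

D0: mem[0x10..0x15] <- [b7 17 52 78 86 0c]
D1: mem[0x1b..0x1d] <- [9a e8 c4]
D2: mem[0x16..0x1b] <- [b4 1a bb 03 2c 7e]
D3: mem[0x02..0x09] <- [52 78 86 0c b4 1a bb 03]
D4: mem[0x13..0x18] <- [4e d5 af 81 e7 c5]
D5: mem[0x0b..0x0c] <- [03 1c]
query mem[0x04]=0x86, mem[0x17]=0xe7, mem[0x18]=0xc5, mem[0x02]=0x52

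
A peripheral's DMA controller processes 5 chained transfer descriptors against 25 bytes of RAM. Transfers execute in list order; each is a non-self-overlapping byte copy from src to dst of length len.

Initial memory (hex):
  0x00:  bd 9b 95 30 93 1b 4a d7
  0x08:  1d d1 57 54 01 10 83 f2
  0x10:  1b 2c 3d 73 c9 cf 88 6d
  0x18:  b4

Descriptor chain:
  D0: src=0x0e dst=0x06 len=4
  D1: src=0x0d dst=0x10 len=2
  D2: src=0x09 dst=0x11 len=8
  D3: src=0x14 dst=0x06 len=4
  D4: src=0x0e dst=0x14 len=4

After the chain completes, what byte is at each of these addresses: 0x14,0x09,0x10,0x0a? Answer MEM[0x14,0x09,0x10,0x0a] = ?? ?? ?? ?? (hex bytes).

MEM[0x14,0x09,0x10,0x0a] = 83 f2 10 57

  after D0: wrote 4B at 0x06 = 83f21b2c
  after D1: wrote 2B at 0x10 = 1083
  after D2: wrote 8B at 0x11 = 2c5754011083f210
  after D3: wrote 4B at 0x06 = 011083f2
  after D4: wrote 4B at 0x14 = 83f2102c
query mem[0x14]=0x83, mem[0x09]=0xf2, mem[0x10]=0x10, mem[0x0a]=0x57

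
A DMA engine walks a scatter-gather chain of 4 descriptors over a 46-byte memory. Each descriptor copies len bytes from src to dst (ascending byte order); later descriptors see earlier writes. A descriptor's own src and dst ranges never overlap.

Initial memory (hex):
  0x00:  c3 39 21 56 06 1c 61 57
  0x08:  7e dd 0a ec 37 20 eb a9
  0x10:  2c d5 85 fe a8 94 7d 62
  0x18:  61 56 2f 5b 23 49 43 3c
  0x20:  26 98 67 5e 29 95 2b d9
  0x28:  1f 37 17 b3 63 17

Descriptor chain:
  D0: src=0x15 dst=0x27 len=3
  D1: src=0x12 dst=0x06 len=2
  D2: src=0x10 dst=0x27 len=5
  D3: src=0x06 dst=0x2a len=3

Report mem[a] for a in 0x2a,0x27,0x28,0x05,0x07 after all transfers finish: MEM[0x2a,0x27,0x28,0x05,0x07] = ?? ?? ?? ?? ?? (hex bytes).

D0: mem[0x27..0x29] <- [94 7d 62]
D1: mem[0x06..0x07] <- [85 fe]
D2: mem[0x27..0x2b] <- [2c d5 85 fe a8]
D3: mem[0x2a..0x2c] <- [85 fe 7e]
query mem[0x2a]=0x85, mem[0x27]=0x2c, mem[0x28]=0xd5, mem[0x05]=0x1c, mem[0x07]=0xfe

MEM[0x2a,0x27,0x28,0x05,0x07] = 85 2c d5 1c fe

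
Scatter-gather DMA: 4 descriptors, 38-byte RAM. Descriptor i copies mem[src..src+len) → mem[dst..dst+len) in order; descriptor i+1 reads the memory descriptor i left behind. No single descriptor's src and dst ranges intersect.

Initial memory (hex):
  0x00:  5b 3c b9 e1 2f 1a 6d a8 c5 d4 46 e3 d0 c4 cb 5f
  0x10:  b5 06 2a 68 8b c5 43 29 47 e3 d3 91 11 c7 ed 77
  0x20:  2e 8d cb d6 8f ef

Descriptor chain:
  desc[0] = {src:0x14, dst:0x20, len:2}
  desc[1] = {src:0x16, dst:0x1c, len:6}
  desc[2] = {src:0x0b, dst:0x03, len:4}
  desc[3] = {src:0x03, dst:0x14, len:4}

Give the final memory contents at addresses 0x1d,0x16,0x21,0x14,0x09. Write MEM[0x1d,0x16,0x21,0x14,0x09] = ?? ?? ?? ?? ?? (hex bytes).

D0: mem[0x20..0x21] <- [8b c5]
D1: mem[0x1c..0x21] <- [43 29 47 e3 d3 91]
D2: mem[0x03..0x06] <- [e3 d0 c4 cb]
D3: mem[0x14..0x17] <- [e3 d0 c4 cb]
query mem[0x1d]=0x29, mem[0x16]=0xc4, mem[0x21]=0x91, mem[0x14]=0xe3, mem[0x09]=0xd4

MEM[0x1d,0x16,0x21,0x14,0x09] = 29 c4 91 e3 d4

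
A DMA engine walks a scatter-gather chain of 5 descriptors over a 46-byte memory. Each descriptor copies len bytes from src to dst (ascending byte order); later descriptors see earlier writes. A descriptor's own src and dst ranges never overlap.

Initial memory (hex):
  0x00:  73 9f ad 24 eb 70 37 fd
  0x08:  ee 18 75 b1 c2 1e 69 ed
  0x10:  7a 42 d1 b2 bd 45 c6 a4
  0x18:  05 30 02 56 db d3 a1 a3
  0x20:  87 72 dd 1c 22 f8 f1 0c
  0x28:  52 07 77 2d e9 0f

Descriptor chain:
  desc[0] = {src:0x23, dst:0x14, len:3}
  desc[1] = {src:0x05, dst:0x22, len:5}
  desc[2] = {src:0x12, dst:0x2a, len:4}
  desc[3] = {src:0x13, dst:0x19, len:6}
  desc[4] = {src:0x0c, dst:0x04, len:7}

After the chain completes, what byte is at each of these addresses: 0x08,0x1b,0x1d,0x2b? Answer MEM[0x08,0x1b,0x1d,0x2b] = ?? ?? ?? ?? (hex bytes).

MEM[0x08,0x1b,0x1d,0x2b] = 7a 22 a4 b2

[0] 0x23->0x14 len=3 : 1c 22 f8
[1] 0x05->0x22 len=5 : 70 37 fd ee 18
[2] 0x12->0x2a len=4 : d1 b2 1c 22
[3] 0x13->0x19 len=6 : b2 1c 22 f8 a4 05
[4] 0x0c->0x04 len=7 : c2 1e 69 ed 7a 42 d1
query mem[0x08]=0x7a, mem[0x1b]=0x22, mem[0x1d]=0xa4, mem[0x2b]=0xb2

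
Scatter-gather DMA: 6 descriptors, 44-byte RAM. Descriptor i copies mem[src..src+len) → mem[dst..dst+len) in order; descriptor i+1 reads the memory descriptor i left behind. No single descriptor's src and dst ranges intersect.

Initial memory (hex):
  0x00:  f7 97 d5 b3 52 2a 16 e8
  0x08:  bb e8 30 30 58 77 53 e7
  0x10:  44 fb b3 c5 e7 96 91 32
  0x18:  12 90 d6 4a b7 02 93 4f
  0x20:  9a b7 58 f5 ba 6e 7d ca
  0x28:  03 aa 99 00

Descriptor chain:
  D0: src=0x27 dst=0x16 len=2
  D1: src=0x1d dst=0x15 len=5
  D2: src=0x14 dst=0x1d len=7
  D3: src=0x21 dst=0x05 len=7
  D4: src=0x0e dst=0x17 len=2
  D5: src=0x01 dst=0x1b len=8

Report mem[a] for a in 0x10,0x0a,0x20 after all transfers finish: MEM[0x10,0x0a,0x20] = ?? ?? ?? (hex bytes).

  after D0: wrote 2B at 0x16 = ca03
  after D1: wrote 5B at 0x15 = 02934f9ab7
  after D2: wrote 7B at 0x1d = e702934f9ab7d6
  after D3: wrote 7B at 0x05 = 9ab7d6ba6e7dca
  after D4: wrote 2B at 0x17 = 53e7
  after D5: wrote 8B at 0x1b = 97d5b3529ab7d6ba
query mem[0x10]=0x44, mem[0x0a]=0x7d, mem[0x20]=0xb7

MEM[0x10,0x0a,0x20] = 44 7d b7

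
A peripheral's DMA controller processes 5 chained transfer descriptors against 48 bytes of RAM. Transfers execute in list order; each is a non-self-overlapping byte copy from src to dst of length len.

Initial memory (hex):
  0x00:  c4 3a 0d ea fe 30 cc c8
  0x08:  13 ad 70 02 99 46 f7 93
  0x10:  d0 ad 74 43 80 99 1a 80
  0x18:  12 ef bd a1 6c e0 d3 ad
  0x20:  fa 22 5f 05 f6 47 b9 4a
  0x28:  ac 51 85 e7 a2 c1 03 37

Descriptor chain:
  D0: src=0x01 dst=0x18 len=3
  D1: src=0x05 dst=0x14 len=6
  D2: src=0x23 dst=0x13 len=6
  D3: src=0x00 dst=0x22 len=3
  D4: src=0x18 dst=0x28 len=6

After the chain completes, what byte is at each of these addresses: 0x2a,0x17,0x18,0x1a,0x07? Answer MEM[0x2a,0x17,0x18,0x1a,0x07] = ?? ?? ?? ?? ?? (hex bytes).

[0] 0x01->0x18 len=3 : 3a 0d ea
[1] 0x05->0x14 len=6 : 30 cc c8 13 ad 70
[2] 0x23->0x13 len=6 : 05 f6 47 b9 4a ac
[3] 0x00->0x22 len=3 : c4 3a 0d
[4] 0x18->0x28 len=6 : ac 70 ea a1 6c e0
query mem[0x2a]=0xea, mem[0x17]=0x4a, mem[0x18]=0xac, mem[0x1a]=0xea, mem[0x07]=0xc8

MEM[0x2a,0x17,0x18,0x1a,0x07] = ea 4a ac ea c8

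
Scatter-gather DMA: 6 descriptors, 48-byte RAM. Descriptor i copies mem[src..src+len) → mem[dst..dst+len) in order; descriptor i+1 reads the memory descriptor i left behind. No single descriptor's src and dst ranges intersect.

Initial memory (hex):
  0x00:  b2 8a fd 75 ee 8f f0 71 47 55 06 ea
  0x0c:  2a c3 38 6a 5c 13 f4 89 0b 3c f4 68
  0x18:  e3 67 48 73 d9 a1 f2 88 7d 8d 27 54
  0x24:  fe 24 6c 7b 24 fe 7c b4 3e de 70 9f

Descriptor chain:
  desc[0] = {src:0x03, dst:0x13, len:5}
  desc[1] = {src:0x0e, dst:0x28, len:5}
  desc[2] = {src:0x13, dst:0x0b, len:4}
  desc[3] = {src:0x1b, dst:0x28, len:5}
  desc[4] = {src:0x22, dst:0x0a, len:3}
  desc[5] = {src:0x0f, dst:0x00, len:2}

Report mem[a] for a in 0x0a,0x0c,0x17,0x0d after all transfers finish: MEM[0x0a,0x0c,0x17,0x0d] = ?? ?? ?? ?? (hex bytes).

MEM[0x0a,0x0c,0x17,0x0d] = 27 fe 71 8f

D0: mem[0x13..0x17] <- [75 ee 8f f0 71]
D1: mem[0x28..0x2c] <- [38 6a 5c 13 f4]
D2: mem[0x0b..0x0e] <- [75 ee 8f f0]
D3: mem[0x28..0x2c] <- [73 d9 a1 f2 88]
D4: mem[0x0a..0x0c] <- [27 54 fe]
D5: mem[0x00..0x01] <- [6a 5c]
query mem[0x0a]=0x27, mem[0x0c]=0xfe, mem[0x17]=0x71, mem[0x0d]=0x8f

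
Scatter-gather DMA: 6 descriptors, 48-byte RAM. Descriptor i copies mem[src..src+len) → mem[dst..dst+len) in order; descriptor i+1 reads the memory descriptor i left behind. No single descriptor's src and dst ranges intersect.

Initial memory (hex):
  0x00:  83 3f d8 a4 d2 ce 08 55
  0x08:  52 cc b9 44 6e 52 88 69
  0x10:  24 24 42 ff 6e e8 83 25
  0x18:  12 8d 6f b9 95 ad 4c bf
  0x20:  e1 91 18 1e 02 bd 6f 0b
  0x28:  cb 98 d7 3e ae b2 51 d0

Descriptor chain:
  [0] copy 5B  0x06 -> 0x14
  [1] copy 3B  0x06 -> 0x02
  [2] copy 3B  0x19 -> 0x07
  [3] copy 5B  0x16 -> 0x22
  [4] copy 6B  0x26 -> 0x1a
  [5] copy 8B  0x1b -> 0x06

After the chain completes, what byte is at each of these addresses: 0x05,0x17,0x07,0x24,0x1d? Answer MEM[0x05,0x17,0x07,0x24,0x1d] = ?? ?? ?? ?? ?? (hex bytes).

  after D0: wrote 5B at 0x14 = 085552ccb9
  after D1: wrote 3B at 0x02 = 085552
  after D2: wrote 3B at 0x07 = 8d6fb9
  after D3: wrote 5B at 0x22 = 52ccb98d6f
  after D4: wrote 6B at 0x1a = 6f0bcb98d73e
  after D5: wrote 8B at 0x06 = 0bcb98d73ee19152
query mem[0x05]=0xce, mem[0x17]=0xcc, mem[0x07]=0xcb, mem[0x24]=0xb9, mem[0x1d]=0x98

MEM[0x05,0x17,0x07,0x24,0x1d] = ce cc cb b9 98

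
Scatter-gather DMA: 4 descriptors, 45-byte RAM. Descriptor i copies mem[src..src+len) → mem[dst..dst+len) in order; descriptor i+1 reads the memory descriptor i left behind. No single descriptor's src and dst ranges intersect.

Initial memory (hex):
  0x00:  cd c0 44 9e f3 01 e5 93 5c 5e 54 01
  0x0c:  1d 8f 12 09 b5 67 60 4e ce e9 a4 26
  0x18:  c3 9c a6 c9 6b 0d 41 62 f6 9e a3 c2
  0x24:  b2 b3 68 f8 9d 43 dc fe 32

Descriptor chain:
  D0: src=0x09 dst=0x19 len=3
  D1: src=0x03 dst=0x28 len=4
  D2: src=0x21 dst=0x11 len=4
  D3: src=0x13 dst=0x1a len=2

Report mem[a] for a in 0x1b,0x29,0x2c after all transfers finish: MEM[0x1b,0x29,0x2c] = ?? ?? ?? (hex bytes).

MEM[0x1b,0x29,0x2c] = b2 f3 32

D0: mem[0x19..0x1b] <- [5e 54 01]
D1: mem[0x28..0x2b] <- [9e f3 01 e5]
D2: mem[0x11..0x14] <- [9e a3 c2 b2]
D3: mem[0x1a..0x1b] <- [c2 b2]
query mem[0x1b]=0xb2, mem[0x29]=0xf3, mem[0x2c]=0x32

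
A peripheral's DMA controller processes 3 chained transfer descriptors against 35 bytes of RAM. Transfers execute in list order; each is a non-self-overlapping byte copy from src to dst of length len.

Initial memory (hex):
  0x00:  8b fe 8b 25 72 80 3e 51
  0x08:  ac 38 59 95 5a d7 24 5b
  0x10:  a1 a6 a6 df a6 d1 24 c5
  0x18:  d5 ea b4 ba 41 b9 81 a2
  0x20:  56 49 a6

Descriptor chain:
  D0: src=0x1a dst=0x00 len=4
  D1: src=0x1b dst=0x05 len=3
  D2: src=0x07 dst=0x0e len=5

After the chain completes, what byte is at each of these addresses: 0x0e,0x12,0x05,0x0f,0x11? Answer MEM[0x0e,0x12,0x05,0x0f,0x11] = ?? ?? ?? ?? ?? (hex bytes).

MEM[0x0e,0x12,0x05,0x0f,0x11] = b9 95 ba ac 59

  after D0: wrote 4B at 0x00 = b4ba41b9
  after D1: wrote 3B at 0x05 = ba41b9
  after D2: wrote 5B at 0x0e = b9ac385995
query mem[0x0e]=0xb9, mem[0x12]=0x95, mem[0x05]=0xba, mem[0x0f]=0xac, mem[0x11]=0x59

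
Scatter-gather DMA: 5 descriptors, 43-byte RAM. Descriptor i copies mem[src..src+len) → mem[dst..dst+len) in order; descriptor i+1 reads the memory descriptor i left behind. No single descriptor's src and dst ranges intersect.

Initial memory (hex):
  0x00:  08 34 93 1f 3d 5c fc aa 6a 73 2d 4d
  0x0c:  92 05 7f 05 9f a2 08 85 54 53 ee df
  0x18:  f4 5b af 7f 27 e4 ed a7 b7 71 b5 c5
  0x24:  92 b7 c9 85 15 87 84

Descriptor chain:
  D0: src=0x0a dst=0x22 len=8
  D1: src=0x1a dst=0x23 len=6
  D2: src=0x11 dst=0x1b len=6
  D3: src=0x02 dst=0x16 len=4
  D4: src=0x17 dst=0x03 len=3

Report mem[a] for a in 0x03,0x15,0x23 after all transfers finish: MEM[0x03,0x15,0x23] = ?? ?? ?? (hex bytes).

[0] 0x0a->0x22 len=8 : 2d 4d 92 05 7f 05 9f a2
[1] 0x1a->0x23 len=6 : af 7f 27 e4 ed a7
[2] 0x11->0x1b len=6 : a2 08 85 54 53 ee
[3] 0x02->0x16 len=4 : 93 1f 3d 5c
[4] 0x17->0x03 len=3 : 1f 3d 5c
query mem[0x03]=0x1f, mem[0x15]=0x53, mem[0x23]=0xaf

MEM[0x03,0x15,0x23] = 1f 53 af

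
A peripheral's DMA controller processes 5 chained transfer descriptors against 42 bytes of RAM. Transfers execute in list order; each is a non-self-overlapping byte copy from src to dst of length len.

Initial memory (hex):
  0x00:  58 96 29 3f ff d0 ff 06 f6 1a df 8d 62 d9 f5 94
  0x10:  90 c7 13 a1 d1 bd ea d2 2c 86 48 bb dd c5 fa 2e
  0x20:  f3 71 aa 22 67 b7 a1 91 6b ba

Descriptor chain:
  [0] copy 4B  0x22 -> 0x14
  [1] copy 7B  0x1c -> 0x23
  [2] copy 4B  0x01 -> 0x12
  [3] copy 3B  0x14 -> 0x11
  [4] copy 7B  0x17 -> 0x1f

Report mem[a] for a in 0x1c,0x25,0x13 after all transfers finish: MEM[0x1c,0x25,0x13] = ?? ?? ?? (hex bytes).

MEM[0x1c,0x25,0x13] = dd c5 67

[0] 0x22->0x14 len=4 : aa 22 67 b7
[1] 0x1c->0x23 len=7 : dd c5 fa 2e f3 71 aa
[2] 0x01->0x12 len=4 : 96 29 3f ff
[3] 0x14->0x11 len=3 : 3f ff 67
[4] 0x17->0x1f len=7 : b7 2c 86 48 bb dd c5
query mem[0x1c]=0xdd, mem[0x25]=0xc5, mem[0x13]=0x67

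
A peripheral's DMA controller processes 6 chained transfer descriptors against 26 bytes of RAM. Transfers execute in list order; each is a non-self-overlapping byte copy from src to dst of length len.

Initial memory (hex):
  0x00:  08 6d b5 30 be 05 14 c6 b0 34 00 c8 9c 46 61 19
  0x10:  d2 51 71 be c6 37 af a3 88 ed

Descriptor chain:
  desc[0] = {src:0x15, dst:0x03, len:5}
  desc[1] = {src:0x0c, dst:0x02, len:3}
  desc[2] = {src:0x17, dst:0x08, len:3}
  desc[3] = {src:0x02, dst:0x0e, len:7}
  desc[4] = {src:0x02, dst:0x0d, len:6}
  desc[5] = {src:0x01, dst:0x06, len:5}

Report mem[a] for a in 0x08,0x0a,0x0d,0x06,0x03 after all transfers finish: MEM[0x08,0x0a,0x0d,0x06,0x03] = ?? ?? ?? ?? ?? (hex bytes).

#0 dst[0x03+5] := {0x37,0xaf,0xa3,0x88,0xed}
#1 dst[0x02+3] := {0x9c,0x46,0x61}
#2 dst[0x08+3] := {0xa3,0x88,0xed}
#3 dst[0x0e+7] := {0x9c,0x46,0x61,0xa3,0x88,0xed,0xa3}
#4 dst[0x0d+6] := {0x9c,0x46,0x61,0xa3,0x88,0xed}
#5 dst[0x06+5] := {0x6d,0x9c,0x46,0x61,0xa3}
query mem[0x08]=0x46, mem[0x0a]=0xa3, mem[0x0d]=0x9c, mem[0x06]=0x6d, mem[0x03]=0x46

MEM[0x08,0x0a,0x0d,0x06,0x03] = 46 a3 9c 6d 46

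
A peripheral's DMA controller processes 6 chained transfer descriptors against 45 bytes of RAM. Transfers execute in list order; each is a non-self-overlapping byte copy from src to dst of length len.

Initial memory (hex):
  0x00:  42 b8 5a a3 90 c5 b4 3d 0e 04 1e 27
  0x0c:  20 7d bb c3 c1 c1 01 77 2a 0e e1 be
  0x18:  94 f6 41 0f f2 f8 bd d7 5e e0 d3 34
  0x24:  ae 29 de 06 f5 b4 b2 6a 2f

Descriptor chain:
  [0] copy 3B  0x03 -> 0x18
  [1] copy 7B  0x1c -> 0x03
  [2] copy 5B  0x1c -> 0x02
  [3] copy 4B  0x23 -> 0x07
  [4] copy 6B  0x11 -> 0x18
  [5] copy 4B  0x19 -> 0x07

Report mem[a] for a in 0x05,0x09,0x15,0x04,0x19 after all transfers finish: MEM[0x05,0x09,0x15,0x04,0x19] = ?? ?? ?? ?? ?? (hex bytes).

#0 dst[0x18+3] := {0xa3,0x90,0xc5}
#1 dst[0x03+7] := {0xf2,0xf8,0xbd,0xd7,0x5e,0xe0,0xd3}
#2 dst[0x02+5] := {0xf2,0xf8,0xbd,0xd7,0x5e}
#3 dst[0x07+4] := {0x34,0xae,0x29,0xde}
#4 dst[0x18+6] := {0xc1,0x01,0x77,0x2a,0x0e,0xe1}
#5 dst[0x07+4] := {0x01,0x77,0x2a,0x0e}
query mem[0x05]=0xd7, mem[0x09]=0x2a, mem[0x15]=0x0e, mem[0x04]=0xbd, mem[0x19]=0x01

MEM[0x05,0x09,0x15,0x04,0x19] = d7 2a 0e bd 01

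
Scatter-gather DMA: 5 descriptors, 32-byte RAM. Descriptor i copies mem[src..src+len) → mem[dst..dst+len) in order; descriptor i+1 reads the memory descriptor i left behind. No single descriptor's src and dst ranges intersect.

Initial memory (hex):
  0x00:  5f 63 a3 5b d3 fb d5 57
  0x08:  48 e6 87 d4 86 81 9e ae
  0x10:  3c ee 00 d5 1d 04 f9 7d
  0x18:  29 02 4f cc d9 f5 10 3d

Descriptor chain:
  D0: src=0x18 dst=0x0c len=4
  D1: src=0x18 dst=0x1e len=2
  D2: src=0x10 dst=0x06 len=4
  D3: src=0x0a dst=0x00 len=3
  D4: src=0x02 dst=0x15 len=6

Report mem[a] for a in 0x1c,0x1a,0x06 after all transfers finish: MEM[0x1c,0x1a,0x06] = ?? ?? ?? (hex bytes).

  after D0: wrote 4B at 0x0c = 29024fcc
  after D1: wrote 2B at 0x1e = 2902
  after D2: wrote 4B at 0x06 = 3cee00d5
  after D3: wrote 3B at 0x00 = 87d429
  after D4: wrote 6B at 0x15 = 295bd3fb3cee
query mem[0x1c]=0xd9, mem[0x1a]=0xee, mem[0x06]=0x3c

MEM[0x1c,0x1a,0x06] = d9 ee 3c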